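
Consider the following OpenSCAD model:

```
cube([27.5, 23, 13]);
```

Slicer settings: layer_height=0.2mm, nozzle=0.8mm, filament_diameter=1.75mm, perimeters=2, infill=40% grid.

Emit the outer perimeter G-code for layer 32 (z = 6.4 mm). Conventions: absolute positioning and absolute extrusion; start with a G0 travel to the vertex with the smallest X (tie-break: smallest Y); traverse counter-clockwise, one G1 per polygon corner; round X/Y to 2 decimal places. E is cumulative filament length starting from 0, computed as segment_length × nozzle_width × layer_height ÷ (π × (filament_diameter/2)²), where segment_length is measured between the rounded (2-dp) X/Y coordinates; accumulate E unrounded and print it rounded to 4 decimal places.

At z = 6.4 mm: the 27.5×23 cube contributes its full rectangle. The outline is a single polygon with 4 vertices. Extrusion per mm of travel: 0.8 × 0.2 / (π × 0.875²) = 0.066520. Accumulating E over each segment gives final E = 6.7185.

G0 X0.00 Y0.00 Z6.40
G1 X27.50 Y0.00 E1.8293
G1 X27.50 Y23.00 E3.3593
G1 X0.00 Y23.00 E5.1886
G1 X0.00 Y0.00 E6.7185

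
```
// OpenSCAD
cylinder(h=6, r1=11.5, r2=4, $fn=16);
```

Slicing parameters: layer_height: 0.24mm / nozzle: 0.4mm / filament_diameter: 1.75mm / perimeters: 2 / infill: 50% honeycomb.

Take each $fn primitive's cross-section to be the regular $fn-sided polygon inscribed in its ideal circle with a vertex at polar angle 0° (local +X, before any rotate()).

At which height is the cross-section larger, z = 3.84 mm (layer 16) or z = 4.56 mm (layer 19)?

Layer 16 (z = 3.84): the cone (r1=11.5→r2=4) has section circumradius 6.700 here — a regular 16-gon (area = (16/2)·6.700²·sin(360°/16) = 137.43 mm²). So its area = 137.43 mm². Layer 19 (z = 4.56): the cone: at t=0.760 of its height the radius interpolates to r₁+(r₂−r₁)t = 5.800, giving a regular 16-gon of that circumradius (area = (16/2)·5.800²·sin(360°/16) = 102.99 mm²). So its area = 102.99 mm². Layer 16 is larger (137.43 vs 102.99 mm²).

layer 16 (z = 3.84 mm)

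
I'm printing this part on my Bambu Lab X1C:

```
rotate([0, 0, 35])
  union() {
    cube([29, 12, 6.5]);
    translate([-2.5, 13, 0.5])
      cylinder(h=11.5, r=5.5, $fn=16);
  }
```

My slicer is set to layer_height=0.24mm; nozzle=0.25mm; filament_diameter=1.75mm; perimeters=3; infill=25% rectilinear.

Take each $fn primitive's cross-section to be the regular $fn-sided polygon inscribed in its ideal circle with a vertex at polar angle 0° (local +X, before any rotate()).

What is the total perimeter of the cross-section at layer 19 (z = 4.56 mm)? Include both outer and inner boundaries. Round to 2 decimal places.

104.77 mm

At z = 4.56 mm: the 29×12 cube contributes its full rectangle (perimeter 82.00 mm); the r=5.5 cylinder at (-2.5, 13) gives a regular 16-gon of circumradius 5.5 (constant along its height) (perimeter = 2·16·5.500·sin(180°/16) = 34.34 mm); Merging all regions: the regions partially overlap (shared area 7.16 mm²), so the edge portions inside another operand are dropped and the merged outline is re-measured after clipping — boundary = 104.77 mm; (rotated 35° about Z; rotation is an isometry so areas/perimeters/island counts are preserved). Overall, the cross-section is a single solid region. Total boundary length (outer) = 104.77 mm.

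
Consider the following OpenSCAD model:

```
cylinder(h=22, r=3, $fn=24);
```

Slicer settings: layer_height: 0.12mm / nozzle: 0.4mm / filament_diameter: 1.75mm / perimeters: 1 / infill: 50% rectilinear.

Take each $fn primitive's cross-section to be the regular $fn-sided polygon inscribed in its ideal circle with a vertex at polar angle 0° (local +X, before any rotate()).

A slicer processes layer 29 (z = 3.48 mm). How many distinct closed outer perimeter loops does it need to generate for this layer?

1

At z = 3.48 mm: the r=3 cylinder gives a regular 24-gon of circumradius 3 (constant along its height). The result has 1 disconnected region.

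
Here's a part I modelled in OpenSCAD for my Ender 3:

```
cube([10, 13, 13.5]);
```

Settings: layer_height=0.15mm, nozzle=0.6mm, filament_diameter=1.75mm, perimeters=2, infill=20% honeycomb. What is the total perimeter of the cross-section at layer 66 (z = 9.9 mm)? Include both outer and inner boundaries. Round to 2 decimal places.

46.00 mm

At z = 9.9 mm: the cube is present — its section is the full 10×13 rectangle (perimeter 46.00 mm). Overall, the cross-section is a single solid region. Total boundary length (outer) = 46.00 mm.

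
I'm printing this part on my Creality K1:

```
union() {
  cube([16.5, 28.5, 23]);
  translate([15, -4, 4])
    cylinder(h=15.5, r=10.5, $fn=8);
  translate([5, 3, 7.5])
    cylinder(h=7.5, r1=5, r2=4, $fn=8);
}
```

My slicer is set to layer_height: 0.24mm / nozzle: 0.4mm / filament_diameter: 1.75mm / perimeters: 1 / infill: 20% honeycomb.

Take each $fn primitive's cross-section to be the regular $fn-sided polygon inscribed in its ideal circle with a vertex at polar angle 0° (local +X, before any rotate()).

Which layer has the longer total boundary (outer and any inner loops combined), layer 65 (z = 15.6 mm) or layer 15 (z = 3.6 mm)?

layer 65 (z = 15.6 mm)

Layer 65 (z = 15.6): the cube is present — its section is the full 16.5×28.5 rectangle (perimeter 90.00 mm); the r=10.5 cylinder at (15, -4) contributes a regular 8-gon of circumradius 10.5 (perimeter = 2·8·10.500·sin(180°/8) = 64.29 mm); the cone at (5, 3) is absent (z outside [7.5, 15]); Combining (union): the regions partially overlap (shared area 48.56 mm²), so the edge portions inside another operand are dropped and the merged outline is re-measured after clipping — boundary = 124.70 mm. So its perimeter = 124.70 mm. Layer 15 (z = 3.6): the 16.5×28.5 cube contributes its full rectangle (perimeter 90.00 mm); the cylinder at (15, -4) does not reach this height (z outside [4, 19.5]); the cone at (5, 3) is absent (z outside [7.5, 15]); Merging all regions: only the 16.5×28.5 cube is present, so the union is just that shape — boundary = 90.00 mm. So its perimeter = 90.00 mm. Layer 65 is larger (124.70 vs 90.00 mm).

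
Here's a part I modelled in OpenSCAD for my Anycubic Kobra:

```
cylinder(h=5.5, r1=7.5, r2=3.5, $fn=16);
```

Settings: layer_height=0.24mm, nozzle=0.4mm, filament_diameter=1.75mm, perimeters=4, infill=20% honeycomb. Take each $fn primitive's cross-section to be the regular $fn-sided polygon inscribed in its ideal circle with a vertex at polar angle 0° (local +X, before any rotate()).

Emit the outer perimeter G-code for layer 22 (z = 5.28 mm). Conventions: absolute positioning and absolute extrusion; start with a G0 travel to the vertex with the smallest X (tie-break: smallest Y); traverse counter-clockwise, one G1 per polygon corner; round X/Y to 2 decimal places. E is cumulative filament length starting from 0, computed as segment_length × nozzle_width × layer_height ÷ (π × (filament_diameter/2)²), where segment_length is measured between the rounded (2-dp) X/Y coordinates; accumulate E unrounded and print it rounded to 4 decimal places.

At z = 5.28 mm: the cone: at t=0.960 of its height the radius interpolates to r₁+(r₂−r₁)t = 3.660, giving a regular 16-gon of that circumradius. The outline is a single polygon with 16 vertices. Extrusion per mm of travel: 0.4 × 0.24 / (π × 0.875²) = 0.039912. Accumulating E over each segment gives final E = 0.9119.

G0 X-3.66 Y0.00 Z5.28
G1 X-3.38 Y-1.40 E0.0570
G1 X-2.59 Y-2.59 E0.1140
G1 X-1.40 Y-3.38 E0.1710
G1 X0.00 Y-3.66 E0.2280
G1 X1.40 Y-3.38 E0.2850
G1 X2.59 Y-2.59 E0.3420
G1 X3.38 Y-1.40 E0.3990
G1 X3.66 Y0.00 E0.4560
G1 X3.38 Y1.40 E0.5130
G1 X2.59 Y2.59 E0.5700
G1 X1.40 Y3.38 E0.6270
G1 X0.00 Y3.66 E0.6840
G1 X-1.40 Y3.38 E0.7409
G1 X-2.59 Y2.59 E0.7979
G1 X-3.38 Y1.40 E0.8550
G1 X-3.66 Y0.00 E0.9119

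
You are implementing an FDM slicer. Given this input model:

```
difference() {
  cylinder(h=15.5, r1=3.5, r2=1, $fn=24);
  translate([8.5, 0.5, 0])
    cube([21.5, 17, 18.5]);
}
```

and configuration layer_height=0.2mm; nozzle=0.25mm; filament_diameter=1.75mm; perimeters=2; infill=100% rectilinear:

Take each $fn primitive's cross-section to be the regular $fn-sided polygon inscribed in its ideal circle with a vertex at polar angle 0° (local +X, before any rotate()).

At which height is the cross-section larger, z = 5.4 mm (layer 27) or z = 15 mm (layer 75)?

Layer 27 (z = 5.4): the cone contributes a regular 24-gon of circumradius 2.629 (interpolated between r1=3.5 and r2=1 at t=0.348) (area = (24/2)·2.629²·sin(360°/24) = 21.47 mm²); the 21.5×17 cube at (8.5, 0.5) contributes its full rectangle (area 365.50 mm²); Taking the first minus the rest: starting from the cone (21.47 mm²), the 21.5×17 cube at (8.5, 0.5) misses the remaining region (no effect) — area = 21.47 mm². So its area = 21.47 mm². Layer 75 (z = 15): the cone contributes a regular 24-gon of circumradius 1.081 (interpolated between r1=3.5 and r2=1 at t=0.968) (area = (24/2)·1.081²·sin(360°/24) = 3.63 mm²); the 21.5×17 cube at (8.5, 0.5) contributes its full rectangle (area 365.50 mm²); Subtracting the remaining from the first: starting from the cone (3.63 mm²), the 21.5×17 cube at (8.5, 0.5) misses the remaining region (no effect) — area = 3.63 mm². So its area = 3.63 mm². Layer 27 is larger (21.47 vs 3.63 mm²).

layer 27 (z = 5.4 mm)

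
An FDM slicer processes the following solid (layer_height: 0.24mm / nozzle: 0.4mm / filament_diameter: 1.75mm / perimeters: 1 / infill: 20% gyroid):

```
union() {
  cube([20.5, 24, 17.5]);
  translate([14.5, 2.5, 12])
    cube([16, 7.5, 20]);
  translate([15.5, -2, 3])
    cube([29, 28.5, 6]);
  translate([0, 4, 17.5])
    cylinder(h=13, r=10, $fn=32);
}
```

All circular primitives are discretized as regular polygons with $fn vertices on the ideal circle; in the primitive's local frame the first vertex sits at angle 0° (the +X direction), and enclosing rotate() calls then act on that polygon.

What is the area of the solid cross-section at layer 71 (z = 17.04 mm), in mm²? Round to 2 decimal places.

At z = 17.04 mm: the cube (footprint 20.5×24) is included at this height (area 492.00 mm²); the 16×7.5 cube at (14.5, 2.5) contributes its full rectangle (area 120.00 mm²); the cube at (15.5, -2) is not intersected at this z (z outside [3, 9]); the cylinder at (0, 4) is not intersected at this z (z outside [17.5, 30.5]); Merging all regions: the regions partially overlap — summed areas 612.00 mm² minus the doubly-counted overlap 45.00 mm² gives 567.00 mm² — area = 567.00 mm². Overall, the cross-section is a single solid region. Net area = 567.00 mm².

567.00 mm²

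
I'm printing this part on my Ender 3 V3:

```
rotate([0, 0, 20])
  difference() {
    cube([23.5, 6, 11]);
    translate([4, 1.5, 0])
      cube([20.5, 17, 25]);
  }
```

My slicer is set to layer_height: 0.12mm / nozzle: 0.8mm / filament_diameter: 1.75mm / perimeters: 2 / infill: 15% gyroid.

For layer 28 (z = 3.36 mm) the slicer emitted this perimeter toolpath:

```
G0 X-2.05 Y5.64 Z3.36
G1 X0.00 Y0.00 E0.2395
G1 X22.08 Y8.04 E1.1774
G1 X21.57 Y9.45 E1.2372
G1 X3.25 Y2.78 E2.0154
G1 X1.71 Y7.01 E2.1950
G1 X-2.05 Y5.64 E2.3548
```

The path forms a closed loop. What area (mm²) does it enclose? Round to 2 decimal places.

53.26 mm²

Apply the shoelace formula to the sequence of (X, Y) vertices; enclosed area = 53.26 mm².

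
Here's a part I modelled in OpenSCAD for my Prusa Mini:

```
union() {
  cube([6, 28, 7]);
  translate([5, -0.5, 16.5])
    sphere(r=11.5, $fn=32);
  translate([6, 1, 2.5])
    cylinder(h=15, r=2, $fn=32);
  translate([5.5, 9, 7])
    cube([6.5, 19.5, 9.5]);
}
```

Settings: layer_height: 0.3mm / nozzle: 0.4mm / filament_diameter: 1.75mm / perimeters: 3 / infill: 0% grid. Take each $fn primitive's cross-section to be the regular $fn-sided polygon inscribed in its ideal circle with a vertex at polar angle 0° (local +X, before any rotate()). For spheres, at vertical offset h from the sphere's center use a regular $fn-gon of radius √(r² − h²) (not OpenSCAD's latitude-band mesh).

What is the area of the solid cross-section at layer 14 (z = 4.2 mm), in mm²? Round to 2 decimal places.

At z = 4.2 mm: the cube is present — its section is the full 6×28 rectangle (area 168.00 mm²); the sphere at (5, -0.5) is not intersected at this z (|z−center|=12.300 > r=11.5); the r=2 cylinder at (6, 1) contributes a regular 32-gon of circumradius 2 (area = (32/2)·2.000²·sin(360°/32) = 12.49 mm²); the cube at (5.5, 9) does not reach this height (z outside [7, 16.5]); Taking the union: the regions partially overlap — summed areas 180.49 mm² minus the doubly-counted overlap 5.03 mm² gives 175.46 mm² — area = 175.46 mm². Overall, the cross-section is a single solid region. Net area = 175.46 mm².

175.46 mm²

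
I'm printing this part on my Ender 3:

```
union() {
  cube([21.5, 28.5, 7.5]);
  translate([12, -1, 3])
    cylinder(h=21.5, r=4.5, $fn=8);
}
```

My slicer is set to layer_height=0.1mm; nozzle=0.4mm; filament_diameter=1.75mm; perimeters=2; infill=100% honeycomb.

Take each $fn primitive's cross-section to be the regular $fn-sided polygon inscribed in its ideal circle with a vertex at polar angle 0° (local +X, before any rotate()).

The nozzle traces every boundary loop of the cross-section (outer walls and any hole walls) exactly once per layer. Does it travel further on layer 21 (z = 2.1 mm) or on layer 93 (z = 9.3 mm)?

Layer 21 (z = 2.1): the 21.5×28.5 cube contributes its full rectangle (perimeter 100.00 mm); the cylinder at (12, -1) is not intersected at this z (z outside [3, 24.5]); Combining (union): only the 21.5×28.5 cube is present, so the union is just that shape — boundary = 100.00 mm. So its perimeter = 100.00 mm. Layer 93 (z = 9.3): the cube is absent (z outside [0, 7.5]); the r=4.5 cylinder at (12, -1) gives a regular 8-gon of circumradius 4.5 (constant along its height) (perimeter = 2·8·4.500·sin(180°/8) = 27.55 mm); Combining (union): only the r=4.5 cylinder at (12, -1) is present, so the union is just that shape — boundary = 27.55 mm. So its perimeter = 27.55 mm. Layer 21 is larger (100.00 vs 27.55 mm).

layer 21 (z = 2.1 mm)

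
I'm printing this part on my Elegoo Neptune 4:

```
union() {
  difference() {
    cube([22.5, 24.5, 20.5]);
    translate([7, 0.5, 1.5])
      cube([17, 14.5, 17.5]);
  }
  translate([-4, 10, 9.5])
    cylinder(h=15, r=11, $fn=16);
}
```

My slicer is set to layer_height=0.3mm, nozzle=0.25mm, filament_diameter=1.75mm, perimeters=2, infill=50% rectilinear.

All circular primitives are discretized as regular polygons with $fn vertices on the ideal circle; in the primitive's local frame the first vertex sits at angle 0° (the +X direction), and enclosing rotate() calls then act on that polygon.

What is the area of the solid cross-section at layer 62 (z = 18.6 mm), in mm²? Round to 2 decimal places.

At z = 18.6 mm: the 22.5×24.5 cube contributes its full rectangle (area 551.25 mm²); the 17×14.5 cube at (7, 0.5) contributes its full rectangle (area 246.50 mm²); Taking the first minus the rest: starting from the 22.5×24.5 cube (551.25 mm²), the 17×14.5 cube at (7, 0.5) partially overlaps it — only the 224.75 mm² overlap (of its 246.50 mm²) is removed, clipping the outline — area = 326.50 mm²; the cylinder at (-4, 10): section is a regular 16-gon, circumradius r=11 (area = (16/2)·11.000²·sin(360°/16) = 370.44 mm²); Merging all regions: the regions partially overlap — summed areas 696.94 mm² minus the doubly-counted overlap 100.34 mm² gives 596.59 mm² — area = 596.59 mm². Overall, the cross-section is a single solid region. Net area = 596.59 mm².

596.59 mm²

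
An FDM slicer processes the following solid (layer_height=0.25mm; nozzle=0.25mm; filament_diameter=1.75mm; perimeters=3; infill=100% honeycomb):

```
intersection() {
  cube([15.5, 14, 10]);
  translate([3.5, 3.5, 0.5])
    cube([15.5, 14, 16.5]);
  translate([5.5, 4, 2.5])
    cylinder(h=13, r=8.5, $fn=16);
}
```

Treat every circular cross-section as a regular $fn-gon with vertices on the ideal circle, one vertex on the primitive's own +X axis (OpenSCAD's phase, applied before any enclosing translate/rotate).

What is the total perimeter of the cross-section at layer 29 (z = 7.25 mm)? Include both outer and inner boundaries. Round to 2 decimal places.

At z = 7.25 mm: the cube (footprint 15.5×14) is included at this height (perimeter 59.00 mm); the cube at (3.5, 3.5) (footprint 15.5×14) is included at this height (perimeter 59.00 mm); the cylinder at (5.5, 4): section is a regular 16-gon, circumradius r=8.5 (perimeter = 2·16·8.500·sin(180°/16) = 53.06 mm); Keeping only the common overlap: the 15.5×14 cube at (3.5, 3.5) partially overlaps the 15.5×14 cube; clipping to the common part keeps 126.00 mm²; the r=8.5 cylinder at (5.5, 4) partially overlaps the running intersection; clipping to the common part keeps 77.13 mm² — boundary = 34.82 mm. Overall, the cross-section is a single solid region. Total boundary length (outer) = 34.82 mm.

34.82 mm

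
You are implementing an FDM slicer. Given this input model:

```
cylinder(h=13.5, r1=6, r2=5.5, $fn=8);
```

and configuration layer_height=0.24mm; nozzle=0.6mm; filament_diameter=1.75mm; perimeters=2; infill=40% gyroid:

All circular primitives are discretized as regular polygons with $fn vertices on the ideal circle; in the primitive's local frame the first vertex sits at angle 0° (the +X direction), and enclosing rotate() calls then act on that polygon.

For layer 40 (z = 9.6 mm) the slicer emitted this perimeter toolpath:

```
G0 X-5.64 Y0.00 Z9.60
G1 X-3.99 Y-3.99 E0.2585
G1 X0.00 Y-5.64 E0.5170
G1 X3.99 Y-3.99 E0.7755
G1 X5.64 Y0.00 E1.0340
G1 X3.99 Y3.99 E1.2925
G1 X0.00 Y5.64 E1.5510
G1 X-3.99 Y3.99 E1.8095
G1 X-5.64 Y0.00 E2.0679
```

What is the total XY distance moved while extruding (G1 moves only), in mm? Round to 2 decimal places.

Sum the Euclidean lengths of each G1 segment: total = 34.54 mm.

34.54 mm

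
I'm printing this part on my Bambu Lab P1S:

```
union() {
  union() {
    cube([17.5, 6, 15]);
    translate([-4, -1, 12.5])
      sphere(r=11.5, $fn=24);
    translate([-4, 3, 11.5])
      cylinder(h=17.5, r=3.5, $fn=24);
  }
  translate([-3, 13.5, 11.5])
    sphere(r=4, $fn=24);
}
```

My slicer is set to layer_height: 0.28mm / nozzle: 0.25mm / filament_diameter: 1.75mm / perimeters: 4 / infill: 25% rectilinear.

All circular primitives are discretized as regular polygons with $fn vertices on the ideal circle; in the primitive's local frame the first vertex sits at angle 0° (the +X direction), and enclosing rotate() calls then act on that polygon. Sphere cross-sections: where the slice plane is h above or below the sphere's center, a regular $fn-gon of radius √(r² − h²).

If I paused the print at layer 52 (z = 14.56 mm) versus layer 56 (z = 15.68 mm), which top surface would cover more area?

Layer 52 (z = 14.56): the 17.5×6 cube contributes its full rectangle (area 105.00 mm²); the sphere at (-4, -1): section is a regular 24-gon, circumradius = √(r²−h²) = √(11.5²−2.06²) = 11.314 (area = (24/2)·11.314²·sin(360°/24) = 397.57 mm²); the r=3.5 cylinder at (-4, 3) contributes a regular 24-gon of circumradius 3.5 (area = (24/2)·3.500²·sin(360°/24) = 38.05 mm²); Combining (union): the regions partially overlap — summed areas 540.61 mm² minus the doubly-counted overlap 76.11 mm² gives 464.50 mm² — area = 464.50 mm²; the r=4 sphere at (-3, 13.5) contributes a regular 24-gon of circumradius √(4²−3.06²) = 2.576 (area = (24/2)·2.576²·sin(360°/24) = 20.61 mm²); Taking the union: the 2 present regions are separate (no shared area or edge), so areas and boundary lengths simply add and each stays a separate island — area = 485.11 mm². So its area = 485.11 mm². Layer 56 (z = 15.68): the cube does not reach this height (z outside [0, 15]); the r=11.5 sphere at (-4, -1) slices to a regular 24-gon of circumradius 11.052 (√(r²−h²) with h=3.18 from center) (area = (24/2)·11.052²·sin(360°/24) = 379.34 mm²); the r=3.5 cylinder at (-4, 3) gives a regular 24-gon of circumradius 3.5 (constant along its height) (area = (24/2)·3.500²·sin(360°/24) = 38.05 mm²); Merging all regions: the r=3.5 cylinder at (-4, 3) lies entirely inside the r=11.5 sphere at (-4, -1), so the union is just the r=11.5 sphere at (-4, -1) — area = 379.34 mm²; the sphere at (-3, 13.5) is absent (|z−center|=4.180 > r=4); Combining (union): only the result so far is present, so the union is just that shape — area = 379.34 mm². So its area = 379.34 mm². Layer 52 is larger (485.11 vs 379.34 mm²).

layer 52 (z = 14.56 mm)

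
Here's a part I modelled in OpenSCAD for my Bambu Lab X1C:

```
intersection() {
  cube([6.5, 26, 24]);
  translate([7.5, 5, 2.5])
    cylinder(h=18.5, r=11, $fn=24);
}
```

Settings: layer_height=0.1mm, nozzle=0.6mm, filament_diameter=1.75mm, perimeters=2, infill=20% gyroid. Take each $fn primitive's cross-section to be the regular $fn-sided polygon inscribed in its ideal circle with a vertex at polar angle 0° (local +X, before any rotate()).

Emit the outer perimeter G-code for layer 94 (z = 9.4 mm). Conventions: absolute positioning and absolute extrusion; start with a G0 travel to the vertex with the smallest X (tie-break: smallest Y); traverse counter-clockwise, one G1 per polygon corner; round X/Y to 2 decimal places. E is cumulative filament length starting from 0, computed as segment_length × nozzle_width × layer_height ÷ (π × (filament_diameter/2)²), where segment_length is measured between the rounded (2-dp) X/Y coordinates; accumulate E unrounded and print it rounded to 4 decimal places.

G0 X0.00 Y0.00 Z9.40
G1 X6.50 Y0.00 E0.1621
G1 X6.50 Y15.87 E0.5580
G1 X4.65 Y15.63 E0.6046
G1 X2.00 Y14.53 E0.6761
G1 X0.00 Y12.99 E0.7391
G1 X0.00 Y0.00 E1.0631

At z = 9.4 mm: the cube (footprint 6.5×26) is included at this height; the r=11 cylinder at (7.5, 5) contributes a regular 24-gon of circumradius 11; After intersecting: the r=11 cylinder at (7.5, 5) partially overlaps the 6.5×26 cube; clipping to the common part keeps 96.60 mm² — 1 connected region. The outline is a single polygon with 6 vertices. Extrusion per mm of travel: 0.6 × 0.1 / (π × 0.875²) = 0.024945. Accumulating E over each segment gives final E = 1.0631.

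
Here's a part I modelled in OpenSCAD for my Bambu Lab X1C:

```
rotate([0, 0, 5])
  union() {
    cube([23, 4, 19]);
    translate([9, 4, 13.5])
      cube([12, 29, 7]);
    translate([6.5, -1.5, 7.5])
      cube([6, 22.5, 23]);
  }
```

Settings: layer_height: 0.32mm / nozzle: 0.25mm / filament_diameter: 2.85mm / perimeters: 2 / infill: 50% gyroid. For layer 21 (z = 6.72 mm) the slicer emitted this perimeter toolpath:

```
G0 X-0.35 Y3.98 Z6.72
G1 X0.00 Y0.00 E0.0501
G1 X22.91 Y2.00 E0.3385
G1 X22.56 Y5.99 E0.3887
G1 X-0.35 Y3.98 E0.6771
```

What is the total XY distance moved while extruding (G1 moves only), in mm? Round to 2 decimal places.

54.00 mm

Sum the Euclidean lengths of each G1 segment: total = 54.00 mm.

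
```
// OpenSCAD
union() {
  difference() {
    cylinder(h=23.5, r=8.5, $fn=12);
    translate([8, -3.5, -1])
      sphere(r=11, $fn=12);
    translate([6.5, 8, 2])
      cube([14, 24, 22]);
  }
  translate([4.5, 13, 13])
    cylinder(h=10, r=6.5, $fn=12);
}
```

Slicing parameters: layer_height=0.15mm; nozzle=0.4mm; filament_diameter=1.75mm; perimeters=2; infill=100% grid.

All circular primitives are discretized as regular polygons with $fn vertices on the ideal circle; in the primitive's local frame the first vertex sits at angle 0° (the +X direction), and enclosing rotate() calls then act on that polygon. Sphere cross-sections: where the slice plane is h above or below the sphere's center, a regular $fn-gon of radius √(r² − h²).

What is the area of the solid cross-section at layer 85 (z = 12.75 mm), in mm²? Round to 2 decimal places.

At z = 12.75 mm: the r=8.5 cylinder gives a regular 12-gon of circumradius 8.5 (constant along its height) (area = (12/2)·8.500²·sin(360°/12) = 216.75 mm²); the sphere at (8, -3.5) is absent (|z−center|=13.750 > r=11); the cube at (6.5, 8) (footprint 14×24) is included at this height (area 336.00 mm²); Taking the first minus the rest: starting from the r=8.5 cylinder (216.75 mm²), the 14×24 cube at (6.5, 8) misses the remaining region (no effect) — area = 216.75 mm²; the cylinder at (4.5, 13) is absent (z outside [13, 23]); Merging all regions: only the result so far is present, so the union is just that shape — area = 216.75 mm². Overall, the cross-section is a single solid region. Net area = 216.75 mm².

216.75 mm²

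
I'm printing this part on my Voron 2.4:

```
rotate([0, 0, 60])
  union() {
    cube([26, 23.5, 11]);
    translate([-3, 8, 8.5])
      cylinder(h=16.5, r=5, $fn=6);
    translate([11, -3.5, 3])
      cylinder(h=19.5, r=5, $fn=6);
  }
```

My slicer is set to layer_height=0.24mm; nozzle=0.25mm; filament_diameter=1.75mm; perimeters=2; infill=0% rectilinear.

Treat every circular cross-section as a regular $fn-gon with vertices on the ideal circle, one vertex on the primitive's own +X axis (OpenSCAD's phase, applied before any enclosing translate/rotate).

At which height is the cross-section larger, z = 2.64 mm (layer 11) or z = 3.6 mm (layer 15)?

layer 15 (z = 3.6 mm)

Layer 11 (z = 2.64): the cube is present — its section is the full 26×23.5 rectangle (area 611.00 mm²); the cylinder at (-3, 8) does not reach this height (z outside [8.5, 25]); the cylinder at (11, -3.5) does not reach this height (z outside [3, 22.5]); Merging all regions: only the 26×23.5 cube is present, so the union is just that shape — area = 611.00 mm²; (rotated 60° about Z; rotation is an isometry so areas/perimeters/island counts are preserved). So its area = 611.00 mm². Layer 15 (z = 3.6): the cube is present — its section is the full 26×23.5 rectangle (area 611.00 mm²); the cylinder at (-3, 8) does not reach this height (z outside [8.5, 25]); the cylinder at (11, -3.5): section is a regular 6-gon, circumradius r=5 (area = (6/2)·5.000²·sin(360°/6) = 64.95 mm²); Taking the union: the regions partially overlap — summed areas 675.95 mm² minus the doubly-counted overlap 4.55 mm² gives 671.40 mm² — area = 671.40 mm²; (rotated 60° about Z; rotation is an isometry so areas/perimeters/island counts are preserved). So its area = 671.40 mm². Layer 15 is larger (671.40 vs 611.00 mm²).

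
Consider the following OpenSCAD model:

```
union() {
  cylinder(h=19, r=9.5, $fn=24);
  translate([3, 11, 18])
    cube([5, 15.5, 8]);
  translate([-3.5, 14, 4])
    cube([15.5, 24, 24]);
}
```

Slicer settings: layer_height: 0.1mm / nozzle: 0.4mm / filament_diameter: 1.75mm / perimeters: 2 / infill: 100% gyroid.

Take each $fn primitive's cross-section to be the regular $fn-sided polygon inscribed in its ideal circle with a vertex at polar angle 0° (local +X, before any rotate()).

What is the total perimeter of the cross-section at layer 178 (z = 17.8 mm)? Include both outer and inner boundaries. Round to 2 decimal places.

138.52 mm

At z = 17.8 mm: the r=9.5 cylinder gives a regular 24-gon of circumradius 9.5 (constant along its height) (perimeter = 2·24·9.500·sin(180°/24) = 59.52 mm); the cube at (3, 11) is not intersected at this z (z outside [18, 26]); the cube at (-3.5, 14) is present — its section is the full 15.5×24 rectangle (perimeter 79.00 mm); Taking the union: the 2 present regions are separate (no shared area or edge), so areas and boundary lengths simply add and each stays a separate island — boundary = 138.52 mm. Overall, the cross-section has 2 separate islands. Total boundary length (outer) = 138.52 mm.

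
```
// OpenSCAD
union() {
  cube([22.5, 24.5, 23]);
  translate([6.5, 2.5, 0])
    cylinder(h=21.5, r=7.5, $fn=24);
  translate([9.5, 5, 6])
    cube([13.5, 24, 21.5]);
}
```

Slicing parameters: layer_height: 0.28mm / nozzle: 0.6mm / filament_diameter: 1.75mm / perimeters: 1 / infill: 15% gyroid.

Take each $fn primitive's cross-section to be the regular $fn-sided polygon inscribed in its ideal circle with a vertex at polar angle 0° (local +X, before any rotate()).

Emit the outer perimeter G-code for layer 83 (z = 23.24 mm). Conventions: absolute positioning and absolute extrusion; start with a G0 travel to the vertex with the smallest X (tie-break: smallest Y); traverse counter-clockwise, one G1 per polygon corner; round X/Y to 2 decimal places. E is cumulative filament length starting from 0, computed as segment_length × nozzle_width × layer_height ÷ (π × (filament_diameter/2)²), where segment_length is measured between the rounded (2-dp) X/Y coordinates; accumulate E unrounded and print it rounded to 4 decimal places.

G0 X9.50 Y5.00 Z23.24
G1 X23.00 Y5.00 E0.9429
G1 X23.00 Y29.00 E2.6192
G1 X9.50 Y29.00 E3.5622
G1 X9.50 Y5.00 E5.2385

At z = 23.24 mm: the cube is not intersected at this z (z outside [0, 23]); the cylinder at (6.5, 2.5) does not reach this height (z outside [0, 21.5]); the 13.5×24 cube at (9.5, 5) contributes its full rectangle; Combining (union): only the 13.5×24 cube at (9.5, 5) is present, so the union is just that shape — 1 connected region. The outline is a single polygon with 4 vertices. Extrusion per mm of travel: 0.6 × 0.28 / (π × 0.875²) = 0.069846. Accumulating E over each segment gives final E = 5.2385.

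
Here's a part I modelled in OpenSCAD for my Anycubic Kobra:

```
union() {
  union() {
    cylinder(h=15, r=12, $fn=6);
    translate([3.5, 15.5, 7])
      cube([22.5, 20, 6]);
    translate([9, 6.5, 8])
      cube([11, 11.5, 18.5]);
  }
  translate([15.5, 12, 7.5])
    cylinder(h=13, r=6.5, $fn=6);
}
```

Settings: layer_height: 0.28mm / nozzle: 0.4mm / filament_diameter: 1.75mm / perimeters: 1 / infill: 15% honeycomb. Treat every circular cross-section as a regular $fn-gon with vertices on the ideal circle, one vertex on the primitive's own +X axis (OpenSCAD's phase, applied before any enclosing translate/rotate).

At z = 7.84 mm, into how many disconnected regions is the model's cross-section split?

2

At z = 7.84 mm: the cylinder: section is a regular 6-gon, circumradius r=12; the cube at (3.5, 15.5) (footprint 22.5×20) is included at this height; the cube at (9, 6.5) is not intersected at this z (z outside [8, 26.5]); Combining (union): the 2 present regions are separate (no shared area or edge), so areas and boundary lengths simply add and each stays a separate island — 2 connected regions; the r=6.5 cylinder at (15.5, 12) gives a regular 6-gon of circumradius 6.5 (constant along its height); Merging all regions: the regions partially overlap (shared area 16.46 mm²), so overlapping operands fuse into one piece — 2 connected regions. The result has 2 disconnected regions.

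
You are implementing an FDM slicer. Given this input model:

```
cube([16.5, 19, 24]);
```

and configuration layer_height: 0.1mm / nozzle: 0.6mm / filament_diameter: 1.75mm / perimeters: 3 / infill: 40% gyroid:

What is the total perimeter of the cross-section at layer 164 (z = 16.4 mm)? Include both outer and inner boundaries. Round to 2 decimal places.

At z = 16.4 mm: the cube is present — its section is the full 16.5×19 rectangle (perimeter 71.00 mm). Overall, the cross-section is a single solid region. Total boundary length (outer) = 71.00 mm.

71.00 mm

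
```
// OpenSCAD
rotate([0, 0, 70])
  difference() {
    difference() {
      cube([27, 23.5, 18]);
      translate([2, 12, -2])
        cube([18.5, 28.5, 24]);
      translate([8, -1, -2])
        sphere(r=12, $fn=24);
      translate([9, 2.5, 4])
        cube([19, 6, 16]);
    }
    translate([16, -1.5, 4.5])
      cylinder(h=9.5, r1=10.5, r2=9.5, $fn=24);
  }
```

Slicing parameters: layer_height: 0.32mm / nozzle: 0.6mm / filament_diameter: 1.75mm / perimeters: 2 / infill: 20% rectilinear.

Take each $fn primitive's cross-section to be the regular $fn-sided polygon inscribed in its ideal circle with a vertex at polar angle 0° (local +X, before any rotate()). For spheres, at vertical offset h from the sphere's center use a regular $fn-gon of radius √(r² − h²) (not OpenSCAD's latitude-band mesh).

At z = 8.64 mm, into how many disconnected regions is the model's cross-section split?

2

At z = 8.64 mm: the cube (footprint 27×23.5) is included at this height; the cube at (2, 12) (footprint 18.5×28.5) is included at this height; the r=12 sphere at (8, -1) slices to a regular 24-gon of circumradius 5.549 (√(r²−h²) with h=10.64 from center); the 19×6 cube at (9, 2.5) contributes its full rectangle; Subtracting the remaining from the first: starting from the 27×23.5 cube, the 18.5×28.5 cube at (2, 12) partially overlaps it — only the 212.75 mm² overlap (of its 527.25 mm²) is removed, clipping the outline; the r=12 sphere at (8, -1) partially overlaps it — only the 36.85 mm² overlap (of its 95.63 mm²) is removed, clipping the outline; the 19×6 cube at (9, 2.5) partially overlaps it — only the 104.00 mm² overlap (of its 114.00 mm²) is removed, clipping the outline — 2 connected regions; the cone at (16, -1.5) (r1=10.5→r2=9.5) has section circumradius 10.064 here — a regular 24-gon; Taking the first minus the rest: starting from that combined region, the cone at (16, -1.5) partially overlaps it — only the 32.21 mm² overlap (of its 314.58 mm²) is removed, clipping the outline — 2 connected regions; (whole slice rotated 70° about Z — lengths, areas and connectivity unchanged). The result has 2 disconnected regions.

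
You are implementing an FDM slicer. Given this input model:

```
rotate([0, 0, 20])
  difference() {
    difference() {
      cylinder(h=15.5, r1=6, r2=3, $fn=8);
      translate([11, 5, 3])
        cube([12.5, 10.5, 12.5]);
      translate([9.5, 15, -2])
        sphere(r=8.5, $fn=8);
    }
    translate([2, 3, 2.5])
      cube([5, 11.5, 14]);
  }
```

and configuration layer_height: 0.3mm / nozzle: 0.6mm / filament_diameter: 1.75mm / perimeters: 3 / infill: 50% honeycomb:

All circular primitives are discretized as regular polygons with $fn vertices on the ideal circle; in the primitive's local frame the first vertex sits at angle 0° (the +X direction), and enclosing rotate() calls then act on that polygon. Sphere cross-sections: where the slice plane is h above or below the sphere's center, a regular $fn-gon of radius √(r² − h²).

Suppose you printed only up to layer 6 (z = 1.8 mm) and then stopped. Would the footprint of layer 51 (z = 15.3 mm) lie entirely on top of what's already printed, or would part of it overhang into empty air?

entirely on top

Compare the two slices. At z = 1.8: the cone: at t=0.116 of its height the radius interpolates to r₁+(r₂−r₁)t = 5.652, giving a regular 8-gon of that circumradius (area = (8/2)·5.652²·sin(360°/8) = 90.34 mm²); the cube at (11, 5) does not reach this height (z outside [3, 15.5]); the sphere at (9.5, 15): section is a regular 8-gon, circumradius = √(r²−h²) = √(8.5²−3.8²) = 7.603 (area = (8/2)·7.603²·sin(360°/8) = 163.51 mm²); After the difference (first − rest): starting from the cone (90.34 mm²), the r=8.5 sphere at (9.5, 15) misses the remaining region (no effect) — area = 90.34 mm²; the cube at (2, 3) is absent (z outside [2.5, 16.5]); Subtracting the remaining from the first: none of the subtracted shapes is present at this height, so that combined region is unchanged — area = 90.34 mm²; (rotated 20° about Z; rotation is an isometry so areas/perimeters/island counts are preserved). At z = 15.3: the cone: at t=0.987 of its height the radius interpolates to r₁+(r₂−r₁)t = 3.039, giving a regular 8-gon of that circumradius (area = (8/2)·3.039²·sin(360°/8) = 26.12 mm²); the cube at (11, 5) is present — its section is the full 12.5×10.5 rectangle (area 131.25 mm²); the sphere at (9.5, 15) does not reach this height (|z−center|=17.300 > r=8.5); After the difference (first − rest): starting from the cone (26.12 mm²), the 12.5×10.5 cube at (11, 5) misses the remaining region (no effect) — area = 26.12 mm²; the cube at (2, 3) is present — its section is the full 5×11.5 rectangle (area 57.50 mm²); Subtracting the remaining from the first: starting from that combined region (26.12 mm²), the 5×11.5 cube at (2, 3) misses the remaining region (no effect) — area = 26.12 mm²; (whole slice rotated 20° about Z — lengths, areas and connectivity unchanged). Checking containment: the cross-section at z = 15.3 is a subset of the cross-section at z = 1.8.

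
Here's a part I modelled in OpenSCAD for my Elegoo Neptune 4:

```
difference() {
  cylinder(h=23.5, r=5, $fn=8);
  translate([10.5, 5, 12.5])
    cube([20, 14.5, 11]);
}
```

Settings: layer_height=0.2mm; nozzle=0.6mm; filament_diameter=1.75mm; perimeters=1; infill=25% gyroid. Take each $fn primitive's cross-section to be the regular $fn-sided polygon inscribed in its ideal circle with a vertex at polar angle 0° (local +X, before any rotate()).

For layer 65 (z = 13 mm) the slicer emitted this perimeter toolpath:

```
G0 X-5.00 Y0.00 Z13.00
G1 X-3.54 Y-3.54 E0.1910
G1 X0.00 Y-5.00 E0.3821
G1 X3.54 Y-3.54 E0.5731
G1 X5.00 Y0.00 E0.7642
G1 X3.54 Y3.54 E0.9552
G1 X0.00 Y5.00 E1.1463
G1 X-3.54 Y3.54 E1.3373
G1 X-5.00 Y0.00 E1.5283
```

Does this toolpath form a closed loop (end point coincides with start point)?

Start point (G0): (-5.00, 0.00). End point (last G1): the path returns to the start — closed.

yes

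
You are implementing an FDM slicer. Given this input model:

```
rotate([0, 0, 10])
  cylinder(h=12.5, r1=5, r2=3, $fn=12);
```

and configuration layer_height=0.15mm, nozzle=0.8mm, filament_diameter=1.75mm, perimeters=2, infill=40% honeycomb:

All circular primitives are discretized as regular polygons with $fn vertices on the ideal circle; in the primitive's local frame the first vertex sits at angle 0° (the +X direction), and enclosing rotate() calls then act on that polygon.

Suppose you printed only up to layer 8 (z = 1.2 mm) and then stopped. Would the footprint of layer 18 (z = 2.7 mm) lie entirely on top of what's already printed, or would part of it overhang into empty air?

entirely on top

Compare the two slices. At z = 1.2: the cone contributes a regular 12-gon of circumradius 4.808 (interpolated between r1=5 and r2=3 at t=0.096) (area = (12/2)·4.808²·sin(360°/12) = 69.35 mm²); (rotated 10° about Z; rotation is an isometry so areas/perimeters/island counts are preserved). At z = 2.7: the cone (r1=5→r2=3) has section circumradius 4.568 here — a regular 12-gon (area = (12/2)·4.568²·sin(360°/12) = 62.60 mm²); (rotated 10° about Z; rotation is an isometry so areas/perimeters/island counts are preserved). Checking containment: the cross-section at z = 2.7 is a subset of the cross-section at z = 1.2.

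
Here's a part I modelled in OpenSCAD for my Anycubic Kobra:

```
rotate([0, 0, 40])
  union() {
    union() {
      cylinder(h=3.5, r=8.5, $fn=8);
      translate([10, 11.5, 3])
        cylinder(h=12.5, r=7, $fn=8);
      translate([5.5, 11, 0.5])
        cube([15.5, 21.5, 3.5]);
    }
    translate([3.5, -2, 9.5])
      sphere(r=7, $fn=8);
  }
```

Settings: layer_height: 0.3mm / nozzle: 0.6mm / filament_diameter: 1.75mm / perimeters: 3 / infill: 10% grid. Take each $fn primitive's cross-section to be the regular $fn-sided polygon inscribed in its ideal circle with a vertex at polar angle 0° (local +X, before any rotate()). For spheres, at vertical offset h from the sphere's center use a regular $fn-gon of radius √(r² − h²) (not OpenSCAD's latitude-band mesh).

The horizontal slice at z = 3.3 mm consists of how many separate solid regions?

At z = 3.3 mm: the r=8.5 cylinder gives a regular 8-gon of circumradius 8.5 (constant along its height); the r=7 cylinder at (10, 11.5) gives a regular 8-gon of circumradius 7 (constant along its height); the 15.5×21.5 cube at (5.5, 11) contributes its full rectangle; Combining (union): the regions partially overlap (shared area 67.65 mm²), so overlapping operands fuse into one piece — 2 connected regions; the r=7 sphere at (3.5, -2) slices to a regular 8-gon of circumradius 3.250 (√(r²−h²) with h=6.2 from center); Taking the union: the r=7 sphere at (3.5, -2) lies entirely inside that combined region, so the union is just that combined region — 2 connected regions; (whole slice rotated 40° about Z — lengths, areas and connectivity unchanged). The result has 2 disconnected regions.

2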